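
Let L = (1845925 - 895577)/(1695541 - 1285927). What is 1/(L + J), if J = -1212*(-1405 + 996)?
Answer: 204807/101524943530 ≈ 2.0173e-6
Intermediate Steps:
J = 495708 (J = -1212*(-409) = 495708)
L = 475174/204807 (L = 950348/409614 = 950348*(1/409614) = 475174/204807 ≈ 2.3201)
1/(L + J) = 1/(475174/204807 + 495708) = 1/(101524943530/204807) = 204807/101524943530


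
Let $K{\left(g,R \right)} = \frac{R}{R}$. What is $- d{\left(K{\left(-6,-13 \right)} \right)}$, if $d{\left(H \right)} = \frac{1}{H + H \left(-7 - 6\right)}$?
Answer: $\frac{1}{12} \approx 0.083333$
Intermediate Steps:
$K{\left(g,R \right)} = 1$
$d{\left(H \right)} = - \frac{1}{12 H}$ ($d{\left(H \right)} = \frac{1}{H + H \left(-13\right)} = \frac{1}{H - 13 H} = \frac{1}{\left(-12\right) H} = - \frac{1}{12 H}$)
$- d{\left(K{\left(-6,-13 \right)} \right)} = - \frac{-1}{12 \cdot 1} = - \frac{\left(-1\right) 1}{12} = \left(-1\right) \left(- \frac{1}{12}\right) = \frac{1}{12}$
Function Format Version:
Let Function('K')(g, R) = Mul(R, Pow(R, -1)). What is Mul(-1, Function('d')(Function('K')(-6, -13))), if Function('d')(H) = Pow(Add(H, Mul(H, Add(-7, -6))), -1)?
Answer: Rational(1, 12) ≈ 0.083333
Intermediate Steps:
Function('K')(g, R) = 1
Function('d')(H) = Mul(Rational(-1, 12), Pow(H, -1)) (Function('d')(H) = Pow(Add(H, Mul(H, -13)), -1) = Pow(Add(H, Mul(-13, H)), -1) = Pow(Mul(-12, H), -1) = Mul(Rational(-1, 12), Pow(H, -1)))
Mul(-1, Function('d')(Function('K')(-6, -13))) = Mul(-1, Mul(Rational(-1, 12), Pow(1, -1))) = Mul(-1, Mul(Rational(-1, 12), 1)) = Mul(-1, Rational(-1, 12)) = Rational(1, 12)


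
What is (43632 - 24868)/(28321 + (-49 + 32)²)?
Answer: 9382/14305 ≈ 0.65585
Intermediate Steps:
(43632 - 24868)/(28321 + (-49 + 32)²) = 18764/(28321 + (-17)²) = 18764/(28321 + 289) = 18764/28610 = 18764*(1/28610) = 9382/14305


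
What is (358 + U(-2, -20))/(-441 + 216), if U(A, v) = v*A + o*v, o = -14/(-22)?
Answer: -4238/2475 ≈ -1.7123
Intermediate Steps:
o = 7/11 (o = -14*(-1/22) = 7/11 ≈ 0.63636)
U(A, v) = 7*v/11 + A*v (U(A, v) = v*A + 7*v/11 = A*v + 7*v/11 = 7*v/11 + A*v)
(358 + U(-2, -20))/(-441 + 216) = (358 + (1/11)*(-20)*(7 + 11*(-2)))/(-441 + 216) = (358 + (1/11)*(-20)*(7 - 22))/(-225) = (358 + (1/11)*(-20)*(-15))*(-1/225) = (358 + 300/11)*(-1/225) = (4238/11)*(-1/225) = -4238/2475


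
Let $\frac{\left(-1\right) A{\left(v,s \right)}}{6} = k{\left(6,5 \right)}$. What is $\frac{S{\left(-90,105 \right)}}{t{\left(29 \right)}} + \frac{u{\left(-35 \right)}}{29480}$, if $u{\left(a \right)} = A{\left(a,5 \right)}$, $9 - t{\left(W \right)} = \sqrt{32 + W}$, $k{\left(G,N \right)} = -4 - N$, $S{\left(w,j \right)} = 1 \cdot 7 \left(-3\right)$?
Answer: $- \frac{69633}{7370} - \frac{21 \sqrt{61}}{20} \approx -17.649$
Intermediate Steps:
$S{\left(w,j \right)} = -21$ ($S{\left(w,j \right)} = 7 \left(-3\right) = -21$)
$t{\left(W \right)} = 9 - \sqrt{32 + W}$
$A{\left(v,s \right)} = 54$ ($A{\left(v,s \right)} = - 6 \left(-4 - 5\right) = \left(-6\right) \left(-9\right) = 54$)
$u{\left(a \right)} = 54$
$\frac{S{\left(-90,105 \right)}}{t{\left(29 \right)}} + \frac{u{\left(-35 \right)}}{29480} = - \frac{21}{9 - \sqrt{32 + 29}} + \frac{54}{29480} = - \frac{21}{9 - \sqrt{61}} + 54 \cdot \frac{1}{29480} = - \frac{21}{9 - \sqrt{61}} + \frac{27}{14740} = \frac{27}{14740} - \frac{21}{9 - \sqrt{61}}$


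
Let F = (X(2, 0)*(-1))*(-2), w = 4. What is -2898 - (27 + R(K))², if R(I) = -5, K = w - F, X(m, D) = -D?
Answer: -3382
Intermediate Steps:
F = 0 (F = (-1*0*(-1))*(-2) = (0*(-1))*(-2) = 0*(-2) = 0)
K = 4 (K = 4 - 1*0 = 4 + 0 = 4)
-2898 - (27 + R(K))² = -2898 - (27 - 5)² = -2898 - 1*22² = -2898 - 1*484 = -2898 - 484 = -3382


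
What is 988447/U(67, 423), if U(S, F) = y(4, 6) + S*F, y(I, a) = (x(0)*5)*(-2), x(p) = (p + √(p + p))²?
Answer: 988447/28341 ≈ 34.877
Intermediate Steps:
x(p) = (p + √2*√p)² (x(p) = (p + √(2*p))² = (p + √2*√p)²)
y(I, a) = 0 (y(I, a) = ((0 + √2*√0)²*5)*(-2) = ((0 + √2*0)²*5)*(-2) = ((0 + 0)²*5)*(-2) = (0²*5)*(-2) = (0*5)*(-2) = 0*(-2) = 0)
U(S, F) = F*S (U(S, F) = 0 + S*F = 0 + F*S = F*S)
988447/U(67, 423) = 988447/((423*67)) = 988447/28341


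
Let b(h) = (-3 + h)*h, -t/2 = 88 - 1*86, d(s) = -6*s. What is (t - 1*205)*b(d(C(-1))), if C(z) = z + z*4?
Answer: -169290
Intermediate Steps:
C(z) = 5*z (C(z) = z + 4*z = 5*z)
t = -4 (t = -2*(88 - 1*86) = -2*(88 - 86) = -2*2 = -4)
b(h) = h*(-3 + h)
(t - 1*205)*b(d(C(-1))) = (-4 - 1*205)*((-30*(-1))*(-3 - 30*(-1))) = (-4 - 205)*((-6*(-5))*(-3 - 6*(-5))) = -6270*(-3 + 30) = -6270*27 = -209*810 = -169290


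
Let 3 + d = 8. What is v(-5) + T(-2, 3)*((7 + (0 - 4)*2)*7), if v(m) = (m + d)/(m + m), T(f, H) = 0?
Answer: 0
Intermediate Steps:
d = 5 (d = -3 + 8 = 5)
v(m) = (5 + m)/(2*m) (v(m) = (m + 5)/(m + m) = (5 + m)/((2*m)) = (5 + m)*(1/(2*m)) = (5 + m)/(2*m))
v(-5) + T(-2, 3)*((7 + (0 - 4)*2)*7) = (1/2)*(5 - 5)/(-5) + 0*((7 + (0 - 4)*2)*7) = (1/2)*(-1/5)*0 + 0*((7 - 4*2)*7) = 0 + 0*((7 - 8)*7) = 0 + 0*(-1*7) = 0 + 0*(-7) = 0 + 0 = 0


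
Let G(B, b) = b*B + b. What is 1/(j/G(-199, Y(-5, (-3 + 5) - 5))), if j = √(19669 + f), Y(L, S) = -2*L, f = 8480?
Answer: -60*√28149/853 ≈ -11.801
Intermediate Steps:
G(B, b) = b + B*b (G(B, b) = B*b + b = b + B*b)
j = √28149 (j = √(19669 + 8480) = √28149 ≈ 167.78)
1/(j/G(-199, Y(-5, (-3 + 5) - 5))) = 1/(√28149/(((-2*(-5))*(1 - 199)))) = 1/(√28149/((10*(-198)))) = 1/(√28149/(-1980)) = 1/(√28149*(-1/1980)) = 1/(-√28149/1980) = -60*√28149/853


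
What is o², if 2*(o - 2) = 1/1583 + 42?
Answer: 5302606761/10023556 ≈ 529.01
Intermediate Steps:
o = 72819/3166 (o = 2 + (1/1583 + 42)/2 = 2 + (½)*(66487/1583) = 2 + 66487/3166 = 72819/3166 ≈ 23.000)
o² = (72819/3166)² = 5302606761/10023556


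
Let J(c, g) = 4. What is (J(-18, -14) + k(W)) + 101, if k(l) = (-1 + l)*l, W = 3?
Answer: 111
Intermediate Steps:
k(l) = l*(-1 + l)
(J(-18, -14) + k(W)) + 101 = (4 + 3*(-1 + 3)) + 101 = (4 + 3*2) + 101 = (4 + 6) + 101 = 10 + 101 = 111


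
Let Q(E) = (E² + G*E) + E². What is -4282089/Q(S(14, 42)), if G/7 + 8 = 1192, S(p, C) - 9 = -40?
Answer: 1427363/85002 ≈ 16.792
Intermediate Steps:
S(p, C) = -31 (S(p, C) = 9 - 40 = -31)
G = 8288 (G = -56 + 7*1192 = -56 + 8344 = 8288)
Q(E) = 2*E² + 8288*E (Q(E) = (E² + 8288*E) + E² = 2*E² + 8288*E)
-4282089/Q(S(14, 42)) = -4282089*(-1/(62*(4144 - 31))) = -4282089/(2*(-31)*4113) = -4282089/(-255006) = -4282089*(-1/255006) = 1427363/85002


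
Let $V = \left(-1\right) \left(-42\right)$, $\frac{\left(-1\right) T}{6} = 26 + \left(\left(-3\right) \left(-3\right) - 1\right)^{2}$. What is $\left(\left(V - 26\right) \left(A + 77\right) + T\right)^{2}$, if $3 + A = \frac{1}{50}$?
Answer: $\frac{259467664}{625} \approx 4.1515 \cdot 10^{5}$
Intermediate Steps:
$A = - \frac{149}{50}$ ($A = -3 + \frac{1}{50} = - \frac{149}{50} \approx -2.98$)
$T = -540$ ($T = - 6 \left(26 + \left(\left(-3\right) \left(-3\right) - 1\right)^{2}\right) = - 6 \left(26 + \left(9 - 1\right)^{2}\right) = - 6 \left(26 + 8^{2}\right) = - 6 \left(26 + 64\right) = \left(-6\right) 90 = -540$)
$V = 42$
$\left(\left(V - 26\right) \left(A + 77\right) + T\right)^{2} = \left(\left(42 - 26\right) \left(- \frac{149}{50} + 77\right) - 540\right)^{2} = \left(16 \cdot \frac{3701}{50} - 540\right)^{2} = \left(\frac{29608}{25} - 540\right)^{2} = \left(\frac{16108}{25}\right)^{2} = \frac{259467664}{625}$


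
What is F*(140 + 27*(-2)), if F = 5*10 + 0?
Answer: 4300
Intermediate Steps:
F = 50 (F = 50 + 0 = 50)
F*(140 + 27*(-2)) = 50*(140 + 27*(-2)) = 50*(140 - 54) = 50*86 = 4300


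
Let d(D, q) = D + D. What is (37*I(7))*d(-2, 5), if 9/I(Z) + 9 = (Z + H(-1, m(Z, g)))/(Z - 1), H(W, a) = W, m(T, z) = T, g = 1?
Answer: 333/2 ≈ 166.50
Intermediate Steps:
I(Z) = -9/8 (I(Z) = 9/(-9 + (Z - 1)/(Z - 1)) = 9/(-9 + (-1 + Z)/(-1 + Z)) = 9/(-9 + 1) = 9/(-8) = 9*(-⅛) = -9/8)
d(D, q) = 2*D
(37*I(7))*d(-2, 5) = (37*(-9/8))*(2*(-2)) = -333/8*(-4) = 333/2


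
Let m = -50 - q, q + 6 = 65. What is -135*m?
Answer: 14715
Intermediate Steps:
q = 59 (q = -6 + 65 = 59)
m = -109 (m = -50 - 1*59 = -50 - 59 = -109)
-135*m = -135*(-109) = 14715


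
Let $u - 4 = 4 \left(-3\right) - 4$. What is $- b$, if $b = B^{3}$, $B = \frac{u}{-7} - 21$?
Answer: $\frac{2460375}{343} \approx 7173.1$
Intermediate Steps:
$u = -12$ ($u = 4 + \left(4 \left(-3\right) - 4\right) = 4 - 16 = -12$)
$B = - \frac{135}{7}$ ($B = - \frac{12}{-7} - 21 = \left(-12\right) \left(- \frac{1}{7}\right) - 21 = \frac{12}{7} - 21 = - \frac{135}{7} \approx -19.286$)
$b = - \frac{2460375}{343}$ ($b = \left(- \frac{135}{7}\right)^{3} = - \frac{2460375}{343} \approx -7173.1$)
$- b = \left(-1\right) \left(- \frac{2460375}{343}\right) = \frac{2460375}{343}$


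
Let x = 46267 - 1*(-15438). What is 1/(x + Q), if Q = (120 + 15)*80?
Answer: 1/72505 ≈ 1.3792e-5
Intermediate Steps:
Q = 10800 (Q = 135*80 = 10800)
x = 61705 (x = 46267 + 15438 = 61705)
1/(x + Q) = 1/(61705 + 10800) = 1/72505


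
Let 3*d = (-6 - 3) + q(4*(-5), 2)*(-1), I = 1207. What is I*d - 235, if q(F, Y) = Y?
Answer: -13982/3 ≈ -4660.7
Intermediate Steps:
d = -11/3 (d = ((-6 - 3) + 2*(-1))/3 = (-9 - 2)/3 = (⅓)*(-11) = -11/3 ≈ -3.6667)
I*d - 235 = 1207*(-11/3) - 235 = -13277/3 - 235 = -13982/3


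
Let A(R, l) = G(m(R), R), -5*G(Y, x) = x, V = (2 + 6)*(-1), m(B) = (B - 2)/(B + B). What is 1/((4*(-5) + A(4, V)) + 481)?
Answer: 5/2301 ≈ 0.0021730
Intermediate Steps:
m(B) = (-2 + B)/(2*B) (m(B) = (-2 + B)/((2*B)) = (-2 + B)*(1/(2*B)) = (-2 + B)/(2*B))
V = -8 (V = 8*(-1) = -8)
G(Y, x) = -x/5
A(R, l) = -R/5
1/((4*(-5) + A(4, V)) + 481) = 1/((4*(-5) - 1/5*4) + 481) = 1/((-20 - 4/5) + 481) = 1/(-104/5 + 481) = 1/(2301/5) = 5/2301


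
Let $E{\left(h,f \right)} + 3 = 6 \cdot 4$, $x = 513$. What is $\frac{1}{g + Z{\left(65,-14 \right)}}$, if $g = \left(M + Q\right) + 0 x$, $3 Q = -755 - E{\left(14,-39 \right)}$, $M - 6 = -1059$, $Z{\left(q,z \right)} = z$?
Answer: $- \frac{3}{3977} \approx -0.00075434$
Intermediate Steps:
$E{\left(h,f \right)} = 21$ ($E{\left(h,f \right)} = -3 + 6 \cdot 4 = -3 + 24 = 21$)
$M = -1053$ ($M = 6 - 1059 = -1053$)
$Q = - \frac{776}{3}$ ($Q = \frac{-755 - 21}{3} = \frac{1}{3} \left(-776\right) = - \frac{776}{3} \approx -258.67$)
$g = - \frac{3935}{3}$ ($g = \left(-1053 - \frac{776}{3}\right) + 0 \cdot 513 = - \frac{3935}{3} + 0 = - \frac{3935}{3} \approx -1311.7$)
$\frac{1}{g + Z{\left(65,-14 \right)}} = \frac{1}{- \frac{3935}{3} - 14} = \frac{1}{- \frac{3977}{3}} = - \frac{3}{3977}$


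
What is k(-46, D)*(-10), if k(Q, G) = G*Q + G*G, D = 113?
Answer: -75710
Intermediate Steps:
k(Q, G) = G² + G*Q (k(Q, G) = G*Q + G² = G² + G*Q)
k(-46, D)*(-10) = (113*(113 - 46))*(-10) = (113*67)*(-10) = 7571*(-10) = -75710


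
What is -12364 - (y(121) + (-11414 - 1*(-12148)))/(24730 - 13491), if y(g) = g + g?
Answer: -138959972/11239 ≈ -12364.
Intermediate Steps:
y(g) = 2*g
-12364 - (y(121) + (-11414 - 1*(-12148)))/(24730 - 13491) = -12364 - (2*121 + (-11414 - 1*(-12148)))/(24730 - 13491) = -12364 - (242 + (-11414 + 12148))/11239 = -12364 - (242 + 734)/11239 = -12364 - 976/11239 = -138959972/11239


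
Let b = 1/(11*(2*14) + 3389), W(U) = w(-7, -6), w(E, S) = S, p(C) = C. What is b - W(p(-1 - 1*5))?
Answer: 22183/3697 ≈ 6.0003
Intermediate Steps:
W(U) = -6
b = 1/3697 (b = 1/(11*28 + 3389) = 1/(308 + 3389) = 1/3697 ≈ 0.00027049)
b - W(p(-1 - 1*5)) = 1/3697 - 1*(-6) = 1/3697 + 6 = 22183/3697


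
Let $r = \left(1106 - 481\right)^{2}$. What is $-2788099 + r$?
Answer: $-2397474$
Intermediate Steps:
$r = 390625$ ($r = 625^{2} = 390625$)
$-2788099 + r = -2788099 + 390625 = -2397474$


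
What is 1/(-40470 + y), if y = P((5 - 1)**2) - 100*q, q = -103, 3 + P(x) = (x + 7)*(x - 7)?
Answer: -1/29966 ≈ -3.3371e-5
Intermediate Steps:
P(x) = -3 + (-7 + x)*(7 + x) (P(x) = -3 + (x + 7)*(x - 7) = -3 + (7 + x)*(-7 + x) = -3 + (-7 + x)*(7 + x))
y = 10504 (y = (-52 + ((5 - 1)**2)**2) - 100*(-103) = (-52 + (4**2)**2) + 10300 = (-52 + 16**2) + 10300 = (-52 + 256) + 10300 = 204 + 10300 = 10504)
1/(-40470 + y) = 1/(-40470 + 10504) = 1/(-29966) = -1/29966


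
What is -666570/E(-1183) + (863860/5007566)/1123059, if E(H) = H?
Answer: 267760791241789640/475210429441293 ≈ 563.46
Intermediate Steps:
-666570/E(-1183) + (863860/5007566)/1123059 = -666570/(-1183) + (863860/5007566)/1123059 = -666570*(-1/1183) + (863860*(1/5007566))*(1/1123059) = 666570/1183 + (431930/2503783)*(1/1123059) = 666570/1183 + 431930/2811896032197 = 267760791241789640/475210429441293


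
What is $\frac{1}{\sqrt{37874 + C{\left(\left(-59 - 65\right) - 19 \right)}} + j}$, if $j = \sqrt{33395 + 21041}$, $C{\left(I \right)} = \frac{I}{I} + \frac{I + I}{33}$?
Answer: $\frac{3}{\sqrt{340797} + 6 \sqrt{13609}} \approx 0.0023369$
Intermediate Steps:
$C{\left(I \right)} = 1 + \frac{2 I}{33}$ ($C{\left(I \right)} = 1 + 2 I \frac{1}{33} = 1 + \frac{2 I}{33}$)
$j = 2 \sqrt{13609}$ ($j = \sqrt{54436} = 2 \sqrt{13609} \approx 233.32$)
$\frac{1}{\sqrt{37874 + C{\left(\left(-59 - 65\right) - 19 \right)}} + j} = \frac{1}{\sqrt{37874 + \left(1 + \frac{2 \left(\left(-59 - 65\right) - 19\right)}{33}\right)} + 2 \sqrt{13609}} = \frac{1}{\sqrt{37874 + \left(1 + \frac{2 \left(-124 - 19\right)}{33}\right)} + 2 \sqrt{13609}} = \frac{1}{\sqrt{37874 + \left(1 + \frac{2}{33} \left(-143\right)\right)} + 2 \sqrt{13609}} = \frac{1}{\sqrt{37874 + \left(1 - \frac{26}{3}\right)} + 2 \sqrt{13609}} = \frac{1}{\sqrt{37874 - \frac{23}{3}} + 2 \sqrt{13609}} = \frac{1}{\sqrt{\frac{113599}{3}} + 2 \sqrt{13609}} = \frac{1}{\frac{\sqrt{340797}}{3} + 2 \sqrt{13609}} = \frac{1}{2 \sqrt{13609} + \frac{\sqrt{340797}}{3}}$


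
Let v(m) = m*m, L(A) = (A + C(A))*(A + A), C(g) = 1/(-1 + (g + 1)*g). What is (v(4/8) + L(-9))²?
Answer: 2116644049/80656 ≈ 26243.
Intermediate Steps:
C(g) = 1/(-1 + g*(1 + g)) (C(g) = 1/(-1 + (1 + g)*g) = 1/(-1 + g*(1 + g)))
L(A) = 2*A*(A + 1/(-1 + A + A²)) (L(A) = (A + 1/(-1 + A + A²))*(A + A) = (A + 1/(-1 + A + A²))*(2*A) = 2*A*(A + 1/(-1 + A + A²)))
v(m) = m²
(v(4/8) + L(-9))² = ((4/8)² + 2*(-9)*(1 - 9*(-1 - 9 + (-9)²))/(-1 - 9 + (-9)²))² = ((4*(⅛))² + 2*(-9)*(1 - 9*(-1 - 9 + 81))/(-1 - 9 + 81))² = ((½)² + 2*(-9)*(1 - 9*71)/71)² = (¼ + 2*(-9)*(1/71)*(1 - 639))² = (¼ + 2*(-9)*(1/71)*(-638))² = (¼ + 11484/71)² = (46007/284)² = 2116644049/80656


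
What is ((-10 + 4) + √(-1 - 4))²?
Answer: (6 - I*√5)² ≈ 31.0 - 26.833*I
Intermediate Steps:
((-10 + 4) + √(-1 - 4))² = (-6 + √(-5))² = (-6 + I*√5)²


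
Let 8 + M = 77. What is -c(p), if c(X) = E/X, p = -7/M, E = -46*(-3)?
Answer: 9522/7 ≈ 1360.3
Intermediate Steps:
M = 69 (M = -8 + 77 = 69)
E = 138
p = -7/69 ≈ -0.10145
c(X) = 138/X
-c(p) = -138/(-7/69) = -138*(-69)/7 = -1*(-9522/7) = 9522/7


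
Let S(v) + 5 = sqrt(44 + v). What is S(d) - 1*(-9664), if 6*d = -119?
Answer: 9659 + sqrt(870)/6 ≈ 9663.9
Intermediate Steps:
d = -119/6 (d = (1/6)*(-119) = -119/6 ≈ -19.833)
S(v) = -5 + sqrt(44 + v)
S(d) - 1*(-9664) = (-5 + sqrt(44 - 119/6)) - 1*(-9664) = (-5 + sqrt(145/6)) + 9664 = (-5 + sqrt(870)/6) + 9664 = 9659 + sqrt(870)/6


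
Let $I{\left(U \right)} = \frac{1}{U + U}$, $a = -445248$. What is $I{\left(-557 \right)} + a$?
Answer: $- \frac{496006273}{1114} \approx -4.4525 \cdot 10^{5}$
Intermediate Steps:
$I{\left(U \right)} = \frac{1}{2 U}$
$I{\left(-557 \right)} + a = \frac{1}{2 \left(-557\right)} - 445248 = \frac{1}{2} \left(- \frac{1}{557}\right) - 445248 = - \frac{1}{1114} - 445248 = - \frac{496006273}{1114}$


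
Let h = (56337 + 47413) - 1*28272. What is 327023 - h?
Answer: 251545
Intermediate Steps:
h = 75478 (h = 103750 - 28272 = 75478)
327023 - h = 327023 - 1*75478 = 327023 - 75478 = 251545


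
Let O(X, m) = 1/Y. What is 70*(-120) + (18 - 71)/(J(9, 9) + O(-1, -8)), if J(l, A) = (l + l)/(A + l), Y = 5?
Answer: -50665/6 ≈ -8444.2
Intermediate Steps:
O(X, m) = ⅕ (O(X, m) = 1/5 = ⅕)
J(l, A) = 2*l/(A + l) (J(l, A) = (2*l)/(A + l) = 2*l/(A + l))
70*(-120) + (18 - 71)/(J(9, 9) + O(-1, -8)) = 70*(-120) + (18 - 71)/(2*9/(9 + 9) + ⅕) = -8400 - 53/(2*9/18 + ⅕) = -8400 - 53/(2*9*(1/18) + ⅕) = -8400 - 53/(1 + ⅕) = -8400 - 53/6/5 = -8400 - 53*⅚ = -8400 - 265/6 = -50665/6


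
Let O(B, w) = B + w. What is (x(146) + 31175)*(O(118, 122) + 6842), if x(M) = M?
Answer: 221815322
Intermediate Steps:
(x(146) + 31175)*(O(118, 122) + 6842) = (146 + 31175)*((118 + 122) + 6842) = 31321*(240 + 6842) = 31321*7082 = 221815322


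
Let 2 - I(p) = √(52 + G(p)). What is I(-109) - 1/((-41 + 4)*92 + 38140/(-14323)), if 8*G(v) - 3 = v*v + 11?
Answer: 97601587/48793632 - √24622/4 ≈ -37.228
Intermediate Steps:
G(v) = 7/4 + v²/8 (G(v) = 3/8 + (v*v + 11)/8 = 3/8 + (v² + 11)/8 = 3/8 + (11 + v²)/8 = 3/8 + (11/8 + v²/8) = 7/4 + v²/8)
I(p) = 2 - √(215/4 + p²/8) (I(p) = 2 - √(52 + (7/4 + p²/8)) = 2 - √(215/4 + p²/8))
I(-109) - 1/((-41 + 4)*92 + 38140/(-14323)) = (2 - √(860 + 2*(-109)²)/4) - 1/((-41 + 4)*92 + 38140/(-14323)) = (2 - √(860 + 2*11881)/4) - 1/(-37*92 + 38140*(-1/14323)) = (2 - √(860 + 23762)/4) - 1/(-3404 - 38140/14323) = (2 - √24622/4) - 1/(-48793632/14323) = (2 - √24622/4) - 1*(-14323/48793632) = (2 - √24622/4) + 14323/48793632 = 97601587/48793632 - √24622/4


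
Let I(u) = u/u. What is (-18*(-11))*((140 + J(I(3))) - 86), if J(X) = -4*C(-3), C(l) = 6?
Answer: 5940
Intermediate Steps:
I(u) = 1
J(X) = -24 (J(X) = -4*6 = -24)
(-18*(-11))*((140 + J(I(3))) - 86) = (-18*(-11))*((140 - 24) - 86) = 198*(116 - 86) = 198*30 = 5940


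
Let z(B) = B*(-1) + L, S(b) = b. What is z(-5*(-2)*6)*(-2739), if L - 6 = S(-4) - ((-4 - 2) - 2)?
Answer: 136950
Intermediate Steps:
L = 10 (L = 6 + (-4 - ((-4 - 2) - 2)) = 6 + (-4 - (-6 - 2)) = 6 + (-4 - 1*(-8)) = 6 + (-4 + 8) = 6 + 4 = 10)
z(B) = 10 - B (z(B) = B*(-1) + 10 = -B + 10 = 10 - B)
z(-5*(-2)*6)*(-2739) = (10 - (-5*(-2))*6)*(-2739) = (10 - 10*6)*(-2739) = (10 - 1*60)*(-2739) = (10 - 60)*(-2739) = -50*(-2739) = 136950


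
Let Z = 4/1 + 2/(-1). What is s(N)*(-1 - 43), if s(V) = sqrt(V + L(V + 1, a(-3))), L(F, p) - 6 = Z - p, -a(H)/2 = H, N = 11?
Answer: -44*sqrt(13) ≈ -158.64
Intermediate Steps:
Z = 2 (Z = 4*1 + 2*(-1) = 4 - 2 = 2)
a(H) = -2*H
L(F, p) = 8 - p (L(F, p) = 6 + (2 - p) = 8 - p)
s(V) = sqrt(2 + V) (s(V) = sqrt(V + (8 - (-2)*(-3))) = sqrt(V + (8 - 1*6)) = sqrt(V + (8 - 6)) = sqrt(V + 2) = sqrt(2 + V))
s(N)*(-1 - 43) = sqrt(2 + 11)*(-1 - 43) = sqrt(13)*(-44) = -44*sqrt(13)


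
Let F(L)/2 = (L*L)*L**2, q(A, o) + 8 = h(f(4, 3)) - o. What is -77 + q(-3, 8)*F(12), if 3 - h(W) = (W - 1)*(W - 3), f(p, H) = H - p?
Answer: -870989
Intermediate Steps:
h(W) = 3 - (-1 + W)*(-3 + W) (h(W) = 3 - (W - 1)*(W - 3) = 3 - (-1 + W)*(-3 + W))
q(A, o) = -13 - o (q(A, o) = -8 + ((3 - 1*4)*(4 - (3 - 1*4)) - o) = -8 + ((3 - 4)*(4 - (3 - 4)) - o) = -8 + (-(4 - 1*(-1)) - o) = -8 + (-(4 + 1) - o) = -8 + (-1*5 - o) = -8 + (-5 - o) = -13 - o)
F(L) = 2*L**4 (F(L) = 2*((L*L)*L**2) = 2*(L**2*L**2) = 2*L**4)
-77 + q(-3, 8)*F(12) = -77 + (-13 - 1*8)*(2*12**4) = -77 + (-13 - 8)*(2*20736) = -77 - 21*41472 = -77 - 870912 = -870989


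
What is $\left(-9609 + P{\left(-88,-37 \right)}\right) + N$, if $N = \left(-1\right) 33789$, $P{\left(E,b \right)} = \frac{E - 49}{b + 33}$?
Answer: $- \frac{173455}{4} \approx -43364.0$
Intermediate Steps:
$P{\left(E,b \right)} = \frac{-49 + E}{33 + b}$
$N = -33789$
$\left(-9609 + P{\left(-88,-37 \right)}\right) + N = \left(-9609 + \frac{-49 - 88}{33 - 37}\right) - 33789 = \left(-9609 + \frac{1}{-4} \left(-137\right)\right) - 33789 = \left(-9609 - - \frac{137}{4}\right) - 33789 = \left(-9609 + \frac{137}{4}\right) - 33789 = - \frac{38299}{4} - 33789 = - \frac{173455}{4}$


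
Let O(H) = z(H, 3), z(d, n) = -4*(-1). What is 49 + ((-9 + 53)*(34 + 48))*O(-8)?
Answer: 14481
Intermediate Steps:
z(d, n) = 4
O(H) = 4
49 + ((-9 + 53)*(34 + 48))*O(-8) = 49 + ((-9 + 53)*(34 + 48))*4 = 49 + (44*82)*4 = 49 + 3608*4 = 49 + 14432 = 14481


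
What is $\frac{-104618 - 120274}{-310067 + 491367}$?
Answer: $- \frac{56223}{45325} \approx -1.2404$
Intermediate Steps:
$\frac{-104618 - 120274}{-310067 + 491367} = - \frac{224892}{181300} = \left(-224892\right) \frac{1}{181300} = - \frac{56223}{45325}$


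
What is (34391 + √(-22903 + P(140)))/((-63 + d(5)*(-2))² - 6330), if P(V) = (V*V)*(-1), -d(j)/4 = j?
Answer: -34391/5801 - I*√42503/5801 ≈ -5.9285 - 0.035539*I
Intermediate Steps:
d(j) = -4*j
P(V) = -V² (P(V) = V²*(-1) = -V²)
(34391 + √(-22903 + P(140)))/((-63 + d(5)*(-2))² - 6330) = (34391 + √(-22903 - 1*140²))/((-63 - 4*5*(-2))² - 6330) = (34391 + √(-22903 - 1*19600))/((-63 - 20*(-2))² - 6330) = (34391 + √(-22903 - 19600))/((-63 + 40)² - 6330) = (34391 + √(-42503))/((-23)² - 6330) = (34391 + I*√42503)/(529 - 6330) = (34391 + I*√42503)/(-5801) = (34391 + I*√42503)*(-1/5801) = -34391/5801 - I*√42503/5801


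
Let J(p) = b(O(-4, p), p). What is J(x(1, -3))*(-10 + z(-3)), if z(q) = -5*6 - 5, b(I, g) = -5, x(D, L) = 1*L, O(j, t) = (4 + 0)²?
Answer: 225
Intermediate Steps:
O(j, t) = 16 (O(j, t) = 4² = 16)
x(D, L) = L
J(p) = -5
z(q) = -35 (z(q) = -30 - 5 = -35)
J(x(1, -3))*(-10 + z(-3)) = -5*(-10 - 35) = -5*(-45) = 225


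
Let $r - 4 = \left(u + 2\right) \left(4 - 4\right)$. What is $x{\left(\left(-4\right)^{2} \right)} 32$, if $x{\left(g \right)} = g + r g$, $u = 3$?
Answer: $2560$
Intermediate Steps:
$r = 4$ ($r = 4 + \left(3 + 2\right) \left(4 - 4\right) = 4 + 5 \cdot 0 = 4 + 0 = 4$)
$x{\left(g \right)} = 5 g$ ($x{\left(g \right)} = g + 4 g = 5 g$)
$x{\left(\left(-4\right)^{2} \right)} 32 = 5 \left(-4\right)^{2} \cdot 32 = 5 \cdot 16 \cdot 32 = 80 \cdot 32 = 2560$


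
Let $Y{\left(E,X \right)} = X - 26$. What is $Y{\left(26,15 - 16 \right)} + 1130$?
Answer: $1103$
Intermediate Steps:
$Y{\left(E,X \right)} = -26 + X$ ($Y{\left(E,X \right)} = X - 26 = -26 + X$)
$Y{\left(26,15 - 16 \right)} + 1130 = \left(-26 + \left(15 - 16\right)\right) + 1130 = \left(-26 - 1\right) + 1130 = -27 + 1130 = 1103$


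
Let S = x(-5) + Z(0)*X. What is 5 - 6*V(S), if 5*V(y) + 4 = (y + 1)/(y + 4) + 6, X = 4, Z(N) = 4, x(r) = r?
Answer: 41/25 ≈ 1.6400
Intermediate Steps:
S = 11 (S = -5 + 4*4 = -5 + 16 = 11)
V(y) = ⅖ + (1 + y)/(5*(4 + y)) (V(y) = -⅘ + ((y + 1)/(y + 4) + 6)/5 = -⅘ + ((1 + y)/(4 + y) + 6)/5 = -⅘ + (6 + (1 + y)/(4 + y))/5 = -⅘ + (6/5 + (1 + y)/(5*(4 + y))) = ⅖ + (1 + y)/(5*(4 + y)))
5 - 6*V(S) = 5 - 18*(3 + 11)/(5*(4 + 11)) = 5 - 18*14/(5*15) = 5 - 6*14/25 = 5 - 84/25 = 41/25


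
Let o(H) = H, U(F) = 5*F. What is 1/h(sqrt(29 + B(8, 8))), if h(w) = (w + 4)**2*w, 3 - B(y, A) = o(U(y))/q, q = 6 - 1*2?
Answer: -2/9 + 19*sqrt(22)/396 ≈ 0.0028230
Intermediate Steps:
q = 4 (q = 6 - 2 = 4)
B(y, A) = 3 - 5*y/4
h(w) = w*(4 + w)**2 (h(w) = (4 + w)**2*w = w*(4 + w)**2)
1/h(sqrt(29 + B(8, 8))) = 1/(sqrt(29 + (3 - 5/4*8))*(4 + sqrt(29 + (3 - 5/4*8)))**2) = 1/(sqrt(29 + (3 - 10))*(4 + sqrt(29 + (3 - 10)))**2) = 1/(sqrt(29 - 7)*(4 + sqrt(29 - 7))**2) = 1/(sqrt(22)*(4 + sqrt(22))**2) = sqrt(22)/(22*(4 + sqrt(22))**2)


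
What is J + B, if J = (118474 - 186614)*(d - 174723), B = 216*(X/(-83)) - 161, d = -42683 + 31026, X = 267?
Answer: 1054094384565/83 ≈ 1.2700e+10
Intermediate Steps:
d = -11657
B = -71035/83 (B = 216*(267/(-83)) - 161 = 216*(267*(-1/83)) - 161 = 216*(-267/83) - 161 = -57672/83 - 161 = -71035/83 ≈ -855.84)
J = 12699933200 (J = (118474 - 186614)*(-11657 - 174723) = -68140*(-186380) = 12699933200)
J + B = 12699933200 - 71035/83 = 1054094384565/83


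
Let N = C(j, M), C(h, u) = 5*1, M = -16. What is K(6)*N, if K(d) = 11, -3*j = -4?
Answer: 55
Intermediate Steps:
j = 4/3 (j = -1/3*(-4) = 4/3 ≈ 1.3333)
C(h, u) = 5
N = 5
K(6)*N = 11*5 = 55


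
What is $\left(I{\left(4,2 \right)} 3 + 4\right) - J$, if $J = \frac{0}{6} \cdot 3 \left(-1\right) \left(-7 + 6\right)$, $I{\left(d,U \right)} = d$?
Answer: $16$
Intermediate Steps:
$J = 0$ ($J = 0 \cdot \frac{1}{6} \cdot 3 \left(-1\right) \left(-1\right) = 0 \cdot 3 \left(-1\right) \left(-1\right) = 0 \left(-1\right) \left(-1\right) = 0 \left(-1\right) = 0$)
$\left(I{\left(4,2 \right)} 3 + 4\right) - J = \left(4 \cdot 3 + 4\right) - 0 = \left(12 + 4\right) + 0 = 16 + 0 = 16$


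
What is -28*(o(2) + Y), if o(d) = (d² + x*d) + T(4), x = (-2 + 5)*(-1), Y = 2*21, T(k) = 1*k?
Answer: -1232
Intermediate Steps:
T(k) = k
Y = 42
x = -3 (x = 3*(-1) = -3)
o(d) = 4 + d² - 3*d (o(d) = (d² - 3*d) + 4 = 4 + d² - 3*d)
-28*(o(2) + Y) = -28*((4 + 2² - 3*2) + 42) = -28*((4 + 4 - 6) + 42) = -28*(2 + 42) = -28*44 = -1232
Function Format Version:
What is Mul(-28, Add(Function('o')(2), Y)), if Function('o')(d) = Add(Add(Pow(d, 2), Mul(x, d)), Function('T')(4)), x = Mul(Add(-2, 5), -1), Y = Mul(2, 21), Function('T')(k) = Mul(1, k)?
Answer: -1232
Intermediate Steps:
Function('T')(k) = k
Y = 42
x = -3 (x = Mul(3, -1) = -3)
Function('o')(d) = Add(4, Pow(d, 2), Mul(-3, d)) (Function('o')(d) = Add(Add(Pow(d, 2), Mul(-3, d)), 4) = Add(4, Pow(d, 2), Mul(-3, d)))
Mul(-28, Add(Function('o')(2), Y)) = Mul(-28, Add(Add(4, Pow(2, 2), Mul(-3, 2)), 42)) = Mul(-28, Add(Add(4, 4, -6), 42)) = Mul(-28, Add(2, 42)) = Mul(-28, 44) = -1232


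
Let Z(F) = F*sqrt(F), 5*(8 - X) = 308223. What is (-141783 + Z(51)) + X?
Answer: -1017098/5 + 51*sqrt(51) ≈ -2.0306e+5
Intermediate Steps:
X = -308183/5 (X = 8 - 1/5*308223 = 8 - 308223/5 = -308183/5 ≈ -61637.)
Z(F) = F**(3/2)
(-141783 + Z(51)) + X = (-141783 + 51**(3/2)) - 308183/5 = (-141783 + 51*sqrt(51)) - 308183/5 = -1017098/5 + 51*sqrt(51)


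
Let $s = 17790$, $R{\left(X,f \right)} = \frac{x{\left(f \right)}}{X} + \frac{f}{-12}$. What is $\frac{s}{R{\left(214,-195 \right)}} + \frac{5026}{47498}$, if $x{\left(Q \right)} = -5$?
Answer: $\frac{12056345911}{10995787} \approx 1096.5$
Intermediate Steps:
$R{\left(X,f \right)} = - \frac{5}{X} - \frac{f}{12}$ ($R{\left(X,f \right)} = - \frac{5}{X} + \frac{f}{-12} = - \frac{5}{X} + f \left(- \frac{1}{12}\right) = - \frac{5}{X} - \frac{f}{12}$)
$\frac{s}{R{\left(214,-195 \right)}} + \frac{5026}{47498} = \frac{17790}{- \frac{5}{214} - - \frac{65}{4}} + \frac{5026}{47498} = \frac{17790}{\left(-5\right) \frac{1}{214} + \frac{65}{4}} + 5026 \cdot \frac{1}{47498} = \frac{17790}{- \frac{5}{214} + \frac{65}{4}} + \frac{2513}{23749} = \frac{17790}{\frac{6945}{428}} + \frac{2513}{23749} = 17790 \cdot \frac{428}{6945} + \frac{2513}{23749} = \frac{507608}{463} + \frac{2513}{23749} = \frac{12056345911}{10995787}$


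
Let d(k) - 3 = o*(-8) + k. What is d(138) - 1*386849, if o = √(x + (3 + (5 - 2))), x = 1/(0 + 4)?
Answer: -386728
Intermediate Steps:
x = ¼ (x = 1/4 = ¼ ≈ 0.25000)
o = 5/2 (o = √(¼ + (3 + (5 - 2))) = √(¼ + (3 + 3)) = √(¼ + 6) = √(25/4) = 5/2 ≈ 2.5000)
d(k) = -17 + k (d(k) = 3 + ((5/2)*(-8) + k) = 3 + (-20 + k) = -17 + k)
d(138) - 1*386849 = (-17 + 138) - 1*386849 = 121 - 386849 = -386728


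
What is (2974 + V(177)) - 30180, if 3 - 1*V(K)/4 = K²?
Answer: -152510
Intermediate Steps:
V(K) = 12 - 4*K²
(2974 + V(177)) - 30180 = (2974 + (12 - 4*177²)) - 30180 = (2974 + (12 - 4*31329)) - 30180 = (2974 + (12 - 125316)) - 30180 = (2974 - 125304) - 30180 = -122330 - 30180 = -152510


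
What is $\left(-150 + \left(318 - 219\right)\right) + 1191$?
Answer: $1140$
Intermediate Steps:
$\left(-150 + \left(318 - 219\right)\right) + 1191 = \left(-150 + 99\right) + 1191 = -51 + 1191 = 1140$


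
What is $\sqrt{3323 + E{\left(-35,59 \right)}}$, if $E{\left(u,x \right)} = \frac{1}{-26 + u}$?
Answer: $\frac{\sqrt{12364822}}{61} \approx 57.645$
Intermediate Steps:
$\sqrt{3323 + E{\left(-35,59 \right)}} = \sqrt{3323 + \frac{1}{-26 - 35}} = \sqrt{3323 + \frac{1}{-61}} = \sqrt{3323 - \frac{1}{61}} = \sqrt{\frac{202702}{61}} = \frac{\sqrt{12364822}}{61}$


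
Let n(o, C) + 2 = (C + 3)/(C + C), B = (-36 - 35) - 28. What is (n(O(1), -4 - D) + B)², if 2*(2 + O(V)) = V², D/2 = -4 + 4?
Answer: 651249/64 ≈ 10176.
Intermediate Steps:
B = -99 (B = -71 - 28 = -99)
D = 0 (D = 2*(-4 + 4) = 2*0 = 0)
O(V) = -2 + V²/2
n(o, C) = -2 + (3 + C)/(2*C) (n(o, C) = -2 + (C + 3)/(C + C) = -2 + (3 + C)/((2*C)) = -2 + (3 + C)*(1/(2*C)) = -2 + (3 + C)/(2*C))
(n(O(1), -4 - D) + B)² = (3*(1 - (-4 - 1*0))/(2*(-4 - 1*0)) - 99)² = (3*(1 - (-4 + 0))/(2*(-4 + 0)) - 99)² = ((3/2)*(1 - 1*(-4))/(-4) - 99)² = ((3/2)*(-¼)*(1 + 4) - 99)² = ((3/2)*(-¼)*5 - 99)² = (-15/8 - 99)² = (-807/8)² = 651249/64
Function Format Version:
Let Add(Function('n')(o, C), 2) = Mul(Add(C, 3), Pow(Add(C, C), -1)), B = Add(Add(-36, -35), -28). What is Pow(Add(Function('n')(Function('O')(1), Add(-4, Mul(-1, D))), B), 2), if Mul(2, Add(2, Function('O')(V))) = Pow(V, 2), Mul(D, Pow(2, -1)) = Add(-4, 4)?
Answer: Rational(651249, 64) ≈ 10176.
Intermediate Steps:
B = -99 (B = Add(-71, -28) = -99)
D = 0 (D = Mul(2, Add(-4, 4)) = Mul(2, 0) = 0)
Function('O')(V) = Add(-2, Mul(Rational(1, 2), Pow(V, 2)))
Function('n')(o, C) = Add(-2, Mul(Rational(1, 2), Pow(C, -1), Add(3, C))) (Function('n')(o, C) = Add(-2, Mul(Add(C, 3), Pow(Add(C, C), -1))) = Add(-2, Mul(Add(3, C), Pow(Mul(2, C), -1))) = Add(-2, Mul(Add(3, C), Mul(Rational(1, 2), Pow(C, -1)))) = Add(-2, Mul(Rational(1, 2), Pow(C, -1), Add(3, C))))
Pow(Add(Function('n')(Function('O')(1), Add(-4, Mul(-1, D))), B), 2) = Pow(Add(Mul(Rational(3, 2), Pow(Add(-4, Mul(-1, 0)), -1), Add(1, Mul(-1, Add(-4, Mul(-1, 0))))), -99), 2) = Pow(Add(Mul(Rational(3, 2), Pow(Add(-4, 0), -1), Add(1, Mul(-1, Add(-4, 0)))), -99), 2) = Pow(Add(Mul(Rational(3, 2), Pow(-4, -1), Add(1, Mul(-1, -4))), -99), 2) = Pow(Add(Mul(Rational(3, 2), Rational(-1, 4), Add(1, 4)), -99), 2) = Pow(Add(Mul(Rational(3, 2), Rational(-1, 4), 5), -99), 2) = Pow(Add(Rational(-15, 8), -99), 2) = Pow(Rational(-807, 8), 2) = Rational(651249, 64)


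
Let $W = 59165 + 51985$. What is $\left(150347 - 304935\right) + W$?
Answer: $-43438$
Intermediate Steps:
$W = 111150$
$\left(150347 - 304935\right) + W = \left(150347 - 304935\right) + 111150 = -154588 + 111150 = -43438$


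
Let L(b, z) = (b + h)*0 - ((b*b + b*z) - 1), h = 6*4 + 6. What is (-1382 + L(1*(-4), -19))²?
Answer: 2169729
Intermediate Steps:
h = 30 (h = 24 + 6 = 30)
L(b, z) = 1 - b² - b*z (L(b, z) = (b + 30)*0 - ((b*b + b*z) - 1) = (30 + b)*0 - ((b² + b*z) - 1) = 0 - (-1 + b² + b*z) = 0 + (1 - b² - b*z) = 1 - b² - b*z)
(-1382 + L(1*(-4), -19))² = (-1382 + (1 - (1*(-4))² - 1*1*(-4)*(-19)))² = (-1382 + (1 - 1*(-4)² - 1*(-4)*(-19)))² = (-1382 + (1 - 1*16 - 76))² = (-1382 + (1 - 16 - 76))² = (-1382 - 91)² = (-1473)² = 2169729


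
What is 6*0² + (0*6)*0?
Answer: 0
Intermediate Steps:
6*0² + (0*6)*0 = 6*0 + 0*0 = 0 + 0 = 0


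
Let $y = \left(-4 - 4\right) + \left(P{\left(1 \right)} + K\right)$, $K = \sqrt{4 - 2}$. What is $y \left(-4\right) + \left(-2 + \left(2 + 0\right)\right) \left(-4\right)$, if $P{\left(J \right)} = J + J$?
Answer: $24 - 4 \sqrt{2} \approx 18.343$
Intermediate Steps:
$P{\left(J \right)} = 2 J$
$K = \sqrt{2} \approx 1.4142$
$y = -6 + \sqrt{2}$ ($y = \left(-4 - 4\right) + \left(2 \cdot 1 + \sqrt{2}\right) = -8 + \left(2 + \sqrt{2}\right) = -6 + \sqrt{2} \approx -4.5858$)
$y \left(-4\right) + \left(-2 + \left(2 + 0\right)\right) \left(-4\right) = \left(-6 + \sqrt{2}\right) \left(-4\right) + \left(-2 + \left(2 + 0\right)\right) \left(-4\right) = \left(24 - 4 \sqrt{2}\right) + \left(-2 + 2\right) \left(-4\right) = \left(24 - 4 \sqrt{2}\right) + 0 \left(-4\right) = \left(24 - 4 \sqrt{2}\right) + 0 = 24 - 4 \sqrt{2}$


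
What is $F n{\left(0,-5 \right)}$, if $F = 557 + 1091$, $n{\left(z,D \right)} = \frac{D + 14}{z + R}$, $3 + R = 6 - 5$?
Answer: $-7416$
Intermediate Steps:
$R = -2$ ($R = -3 + \left(6 - 5\right) = -3 + 1 = -2$)
$n{\left(z,D \right)} = \frac{14 + D}{-2 + z}$ ($n{\left(z,D \right)} = \frac{D + 14}{z - 2} = \frac{14 + D}{-2 + z}$)
$F = 1648$
$F n{\left(0,-5 \right)} = 1648 \frac{14 - 5}{-2 + 0} = 1648 \frac{1}{-2} \cdot 9 = 1648 \left(\left(- \frac{1}{2}\right) 9\right) = 1648 \left(- \frac{9}{2}\right) = -7416$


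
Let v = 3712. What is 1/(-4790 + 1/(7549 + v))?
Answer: -11261/53940189 ≈ -0.00020877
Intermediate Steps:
1/(-4790 + 1/(7549 + v)) = 1/(-4790 + 1/(7549 + 3712)) = 1/(-4790 + 1/11261) = 1/(-53940189/11261) = -11261/53940189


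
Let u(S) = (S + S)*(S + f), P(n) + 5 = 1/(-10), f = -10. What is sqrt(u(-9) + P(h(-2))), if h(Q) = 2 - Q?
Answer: sqrt(33690)/10 ≈ 18.355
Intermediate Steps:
P(n) = -51/10 (P(n) = -5 + 1/(-10) = -5 - 1/10 = -51/10)
u(S) = 2*S*(-10 + S) (u(S) = (S + S)*(S - 10) = (2*S)*(-10 + S) = 2*S*(-10 + S))
sqrt(u(-9) + P(h(-2))) = sqrt(2*(-9)*(-10 - 9) - 51/10) = sqrt(2*(-9)*(-19) - 51/10) = sqrt(342 - 51/10) = sqrt(3369/10) = sqrt(33690)/10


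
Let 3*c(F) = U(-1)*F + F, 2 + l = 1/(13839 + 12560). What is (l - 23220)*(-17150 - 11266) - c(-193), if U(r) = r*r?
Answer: 52260237554110/79197 ≈ 6.5988e+8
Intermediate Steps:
l = -52797/26399 (l = -2 + 1/(13839 + 12560) = -2 + 1/26399 = -52797/26399 ≈ -2.0000)
U(r) = r²
c(F) = 2*F/3 (c(F) = ((-1)²*F + F)/3 = (1*F + F)/3 = (F + F)/3 = (2*F)/3 = 2*F/3)
(l - 23220)*(-17150 - 11266) - c(-193) = (-52797/26399 - 23220)*(-17150 - 11266) - 2*(-193)/3 = -613037577/26399*(-28416) - 1*(-386/3) = 17420075788032/26399 + 386/3 = 52260237554110/79197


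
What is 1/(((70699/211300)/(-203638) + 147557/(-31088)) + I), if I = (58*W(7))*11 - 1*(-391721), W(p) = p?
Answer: 5765847059600/2284326281805750259 ≈ 2.5241e-6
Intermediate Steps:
I = 396187 (I = (58*7)*11 - 1*(-391721) = 406*11 + 391721 = 4466 + 391721 = 396187)
1/(((70699/211300)/(-203638) + 147557/(-31088)) + I) = 1/(((70699/211300)/(-203638) + 147557/(-31088)) + 396187) = 1/(((70699*(1/211300))*(-1/203638) + 147557*(-1/31088)) + 396187) = 1/(((70699/211300)*(-1/203638) - 147557/31088) + 396187) = 1/((-70699/43028709400 - 147557/31088) + 396187) = 1/(-27367195994941/5765847059600 + 396187) = 1/(2284326281805750259/5765847059600) = 5765847059600/2284326281805750259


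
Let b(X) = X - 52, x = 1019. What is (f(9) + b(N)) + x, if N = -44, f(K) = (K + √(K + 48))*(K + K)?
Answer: 1085 + 18*√57 ≈ 1220.9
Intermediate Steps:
f(K) = 2*K*(K + √(48 + K)) (f(K) = (K + √(48 + K))*(2*K) = 2*K*(K + √(48 + K)))
b(X) = -52 + X
(f(9) + b(N)) + x = (2*9*(9 + √(48 + 9)) + (-52 - 44)) + 1019 = (2*9*(9 + √57) - 96) + 1019 = ((162 + 18*√57) - 96) + 1019 = (66 + 18*√57) + 1019 = 1085 + 18*√57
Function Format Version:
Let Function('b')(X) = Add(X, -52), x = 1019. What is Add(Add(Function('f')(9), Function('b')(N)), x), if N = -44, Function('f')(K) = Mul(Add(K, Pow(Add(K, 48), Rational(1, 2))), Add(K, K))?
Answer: Add(1085, Mul(18, Pow(57, Rational(1, 2)))) ≈ 1220.9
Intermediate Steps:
Function('f')(K) = Mul(2, K, Add(K, Pow(Add(48, K), Rational(1, 2)))) (Function('f')(K) = Mul(Add(K, Pow(Add(48, K), Rational(1, 2))), Mul(2, K)) = Mul(2, K, Add(K, Pow(Add(48, K), Rational(1, 2)))))
Function('b')(X) = Add(-52, X)
Add(Add(Function('f')(9), Function('b')(N)), x) = Add(Add(Mul(2, 9, Add(9, Pow(Add(48, 9), Rational(1, 2)))), Add(-52, -44)), 1019) = Add(Add(Mul(2, 9, Add(9, Pow(57, Rational(1, 2)))), -96), 1019) = Add(Add(Add(162, Mul(18, Pow(57, Rational(1, 2)))), -96), 1019) = Add(Add(66, Mul(18, Pow(57, Rational(1, 2)))), 1019) = Add(1085, Mul(18, Pow(57, Rational(1, 2))))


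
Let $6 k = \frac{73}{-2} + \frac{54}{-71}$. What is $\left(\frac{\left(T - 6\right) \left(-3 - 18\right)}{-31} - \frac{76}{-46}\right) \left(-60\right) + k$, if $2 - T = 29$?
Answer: $\frac{750809837}{607476} \approx 1235.9$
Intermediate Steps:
$T = -27$ ($T = 2 - 29 = -27$)
$k = - \frac{5291}{852}$ ($k = \frac{\frac{73}{-2} + \frac{54}{-71}}{6} = \frac{73 \left(- \frac{1}{2}\right) + 54 \left(- \frac{1}{71}\right)}{6} = \frac{- \frac{73}{2} - \frac{54}{71}}{6} = \frac{1}{6} \left(- \frac{5291}{142}\right) = - \frac{5291}{852} \approx -6.2101$)
$\left(\frac{\left(T - 6\right) \left(-3 - 18\right)}{-31} - \frac{76}{-46}\right) \left(-60\right) + k = \left(\frac{\left(-27 - 6\right) \left(-3 - 18\right)}{-31} - \frac{76}{-46}\right) \left(-60\right) - \frac{5291}{852} = \left(\left(-33\right) \left(-21\right) \left(- \frac{1}{31}\right) - - \frac{38}{23}\right) \left(-60\right) - \frac{5291}{852} = \left(693 \left(- \frac{1}{31}\right) + \frac{38}{23}\right) \left(-60\right) - \frac{5291}{852} = \left(- \frac{693}{31} + \frac{38}{23}\right) \left(-60\right) - \frac{5291}{852} = \left(- \frac{14761}{713}\right) \left(-60\right) - \frac{5291}{852} = \frac{885660}{713} - \frac{5291}{852} = \frac{750809837}{607476}$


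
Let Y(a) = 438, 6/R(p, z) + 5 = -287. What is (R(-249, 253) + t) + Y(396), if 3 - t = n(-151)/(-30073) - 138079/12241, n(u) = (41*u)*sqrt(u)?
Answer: 808271837/1787186 - 6191*I*sqrt(151)/30073 ≈ 452.26 - 2.5297*I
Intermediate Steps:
R(p, z) = -3/146 (R(p, z) = 6/(-5 - 287) = 6/(-292) = 6*(-1/292) = -3/146)
n(u) = 41*u**(3/2)
t = 174802/12241 - 6191*I*sqrt(151)/30073 (t = 3 - ((41*(-151)**(3/2))/(-30073) - 138079/12241) = 3 - ((41*(-151*I*sqrt(151)))*(-1/30073) - 138079*1/12241) = 3 - (-6191*I*sqrt(151)*(-1/30073) - 138079/12241) = 3 - (6191*I*sqrt(151)/30073 - 138079/12241) = 3 - (-138079/12241 + 6191*I*sqrt(151)/30073) = 3 + (138079/12241 - 6191*I*sqrt(151)/30073) = 174802/12241 - 6191*I*sqrt(151)/30073 ≈ 14.28 - 2.5297*I)
(R(-249, 253) + t) + Y(396) = (-3/146 + (174802/12241 - 6191*I*sqrt(151)/30073)) + 438 = (25484369/1787186 - 6191*I*sqrt(151)/30073) + 438 = 808271837/1787186 - 6191*I*sqrt(151)/30073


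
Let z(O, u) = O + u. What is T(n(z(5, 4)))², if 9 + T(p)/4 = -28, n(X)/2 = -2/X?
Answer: 21904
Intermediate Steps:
n(X) = -4/X (n(X) = 2*(-2/X) = -4/X)
T(p) = -148 (T(p) = -36 + 4*(-28) = -36 - 112 = -148)
T(n(z(5, 4)))² = (-148)² = 21904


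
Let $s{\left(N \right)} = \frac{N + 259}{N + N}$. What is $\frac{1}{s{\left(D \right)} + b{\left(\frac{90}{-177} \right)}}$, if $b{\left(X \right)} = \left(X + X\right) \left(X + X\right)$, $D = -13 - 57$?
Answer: $- \frac{69620}{21987} \approx -3.1664$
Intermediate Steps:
$D = -70$ ($D = -13 - 57 = -70$)
$s{\left(N \right)} = \frac{259 + N}{2 N}$
$b{\left(X \right)} = 4 X^{2}$ ($b{\left(X \right)} = 2 X 2 X = 4 X^{2}$)
$\frac{1}{s{\left(D \right)} + b{\left(\frac{90}{-177} \right)}} = \frac{1}{\frac{259 - 70}{2 \left(-70\right)} + 4 \left(\frac{90}{-177}\right)^{2}} = \frac{1}{\frac{1}{2} \left(- \frac{1}{70}\right) 189 + 4 \left(90 \left(- \frac{1}{177}\right)\right)^{2}} = \frac{1}{- \frac{27}{20} + 4 \left(- \frac{30}{59}\right)^{2}} = \frac{1}{- \frac{27}{20} + 4 \cdot \frac{900}{3481}} = \frac{1}{- \frac{27}{20} + \frac{3600}{3481}} = \frac{1}{- \frac{21987}{69620}} = - \frac{69620}{21987}$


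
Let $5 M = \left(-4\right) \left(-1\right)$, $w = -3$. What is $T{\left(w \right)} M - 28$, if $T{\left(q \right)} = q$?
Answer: $- \frac{152}{5} \approx -30.4$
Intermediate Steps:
$M = \frac{4}{5}$ ($M = \frac{\left(-4\right) \left(-1\right)}{5} = \frac{1}{5} \cdot 4 = \frac{4}{5} \approx 0.8$)
$T{\left(w \right)} M - 28 = \left(-3\right) \frac{4}{5} - 28 = - \frac{12}{5} - 28 = - \frac{152}{5}$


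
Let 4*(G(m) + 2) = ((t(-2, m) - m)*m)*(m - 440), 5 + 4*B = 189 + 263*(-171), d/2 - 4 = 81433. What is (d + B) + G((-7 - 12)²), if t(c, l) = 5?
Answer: 10759463/4 ≈ 2.6899e+6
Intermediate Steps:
d = 162874 (d = 8 + 2*81433 = 8 + 162866 = 162874)
B = -44789/4 (B = -5/4 + (189 + 263*(-171))/4 = -5/4 + (189 - 44973)/4 = -5/4 + (¼)*(-44784) = -5/4 - 11196 = -44789/4 ≈ -11197.)
G(m) = -2 + m*(-440 + m)*(5 - m)/4 (G(m) = -2 + (((5 - m)*m)*(m - 440))/4 = -2 + ((m*(5 - m))*(-440 + m))/4 = -2 + (m*(-440 + m)*(5 - m))/4 = -2 + m*(-440 + m)*(5 - m)/4)
(d + B) + G((-7 - 12)²) = (162874 - 44789/4) + (-2 - 550*(-7 - 12)² - (-7 - 12)⁶/4 + 445*((-7 - 12)²)²/4) = 606707/4 + (-2 - 550*(-19)² - ((-19)²)³/4 + 445*((-19)²)²/4) = 606707/4 + (-2 - 550*361 - ¼*361³ + (445/4)*361²) = 606707/4 + (-2 - 198550 - ¼*47045881 + (445/4)*130321) = 606707/4 + (-2 - 198550 - 47045881/4 + 57992845/4) = 606707/4 + 2538189 = 10759463/4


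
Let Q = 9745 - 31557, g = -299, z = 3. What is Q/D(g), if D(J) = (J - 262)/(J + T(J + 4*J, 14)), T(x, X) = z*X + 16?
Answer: -5256692/561 ≈ -9370.2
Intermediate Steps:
T(x, X) = 16 + 3*X (T(x, X) = 3*X + 16 = 16 + 3*X)
D(J) = (-262 + J)/(58 + J) (D(J) = (J - 262)/(J + (16 + 3*14)) = (-262 + J)/(J + (16 + 42)) = (-262 + J)/(J + 58) = (-262 + J)/(58 + J))
Q = -21812
Q/D(g) = -21812*(58 - 299)/(-262 - 299) = -21812/(-561/(-241)) = -21812/((-1/241*(-561))) = -21812/561/241 = -21812*241/561 = -5256692/561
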